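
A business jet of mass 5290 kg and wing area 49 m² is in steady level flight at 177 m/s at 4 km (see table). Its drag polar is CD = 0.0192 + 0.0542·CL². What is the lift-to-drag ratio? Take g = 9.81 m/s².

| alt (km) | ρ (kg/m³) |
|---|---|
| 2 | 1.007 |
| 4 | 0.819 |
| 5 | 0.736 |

At 4 km, from the table: ρ = 0.819 kg/m³.
Weight W = mg = 5290 × 9.81 = 51895 N; in level flight L = W.
Dynamic pressure q = 0.5 × 0.819 × 177² = 12830 Pa.
Required CL = L/(qS) = 51895/(12830·49) = 0.08255.
CD = 0.0192 + 0.0542 × 0.08255² = 0.01957.
L/D = CL/CD = 0.08255 / 0.01957 = 4.22

L/D = 4.22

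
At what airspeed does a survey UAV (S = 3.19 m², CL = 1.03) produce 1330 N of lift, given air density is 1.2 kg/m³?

v = 26 m/s

L = ½ρv²S·CL ⇒ v = √(2L/(ρ·S·CL))
v = √(2 × 1330 / (1.2 × 3.19 × 1.03)) = √674.6 = 26 m/s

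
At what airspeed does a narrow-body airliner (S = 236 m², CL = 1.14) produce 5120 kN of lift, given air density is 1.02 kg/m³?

L = ½ρv²S·CL ⇒ v = √(2L/(ρ·S·CL))
v = √(2 × 5.12×10^6 / (1.02 × 236 × 1.14)) = √37310 = 193 m/s

v = 193 m/s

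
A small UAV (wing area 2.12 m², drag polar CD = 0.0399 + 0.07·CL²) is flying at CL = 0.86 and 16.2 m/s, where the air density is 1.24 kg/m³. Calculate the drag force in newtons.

D = 31.6 N

CD = 0.0399 + 0.07 × 0.86² = 0.09167
D = ½ρv²S·CD = ½ × 1.24 × 16.2² × 2.12 × 0.09167 = 31.6 N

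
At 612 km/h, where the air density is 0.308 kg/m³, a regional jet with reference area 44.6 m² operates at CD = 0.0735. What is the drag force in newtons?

Convert speed: v = 612 km/h ÷ 3.6 = 170 m/s.
D = ½ρv²S·CD = ½ × 0.308 × 170² × 44.6 × 0.0735 = 14600 N ≈ 14.6 kN

D = 14600 N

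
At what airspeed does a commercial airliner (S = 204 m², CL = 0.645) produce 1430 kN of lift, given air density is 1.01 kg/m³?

v = 147 m/s

L = ½ρv²S·CL ⇒ v = √(2L/(ρ·S·CL))
v = √(2 × 1.43×10^6 / (1.01 × 204 × 0.645)) = √21520 = 147 m/s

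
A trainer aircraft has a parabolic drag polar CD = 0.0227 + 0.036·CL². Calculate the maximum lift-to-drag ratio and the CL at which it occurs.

(L/D)max = 17.5, at CL = 0.794

For CD = CD0 + K·CL², (L/D)max occurs at CL* = √(CD0/K) and equals 1/(2√(K·CD0)).
(L/D)max = 1/(2√(0.036 × 0.0227)) = 1/(2 × 0.02859) = 17.5
CL* = √(0.0227/0.036) = 0.794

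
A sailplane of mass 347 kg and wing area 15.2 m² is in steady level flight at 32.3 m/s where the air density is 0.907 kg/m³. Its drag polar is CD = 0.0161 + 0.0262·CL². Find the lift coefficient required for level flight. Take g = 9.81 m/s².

CL = 0.473

Level flight ⇒ L = W = m·g = 347 × 9.81 = 3404.1 N.
q = ½ρv² = ½ × 0.907 × 32.3² = 473.1 Pa.
CL = W/(q·S) = 3404.1 / (473.1 × 15.2) = 0.4733.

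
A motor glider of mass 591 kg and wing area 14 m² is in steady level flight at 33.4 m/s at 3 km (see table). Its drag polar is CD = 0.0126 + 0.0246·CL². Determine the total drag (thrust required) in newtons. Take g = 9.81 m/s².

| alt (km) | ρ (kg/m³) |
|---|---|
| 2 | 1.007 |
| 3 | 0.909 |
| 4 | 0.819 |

D = 206 N

At 3 km, from the table: ρ = 0.909 kg/m³.
Weight W = mg = 591 × 9.81 = 5797.7 N; in level flight L = W.
Dynamic pressure q = 0.5 × 0.909 × 33.4² = 507 Pa.
CL = W/(q·S) = 5797.7 / (507 × 14) = 0.8168.
CD = 0.0126 + 0.0246 × 0.8168² = 0.02901.
D = q·S·CD = 507 × 14 × 0.02901 = 205.9 N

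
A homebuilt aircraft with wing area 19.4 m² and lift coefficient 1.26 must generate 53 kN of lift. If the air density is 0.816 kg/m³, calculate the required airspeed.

L = ½ρv²S·CL ⇒ v = √(2L/(ρ·S·CL))
v = √(2 × 53000 / (0.816 × 19.4 × 1.26)) = √5314 = 72.9 m/s

v = 72.9 m/s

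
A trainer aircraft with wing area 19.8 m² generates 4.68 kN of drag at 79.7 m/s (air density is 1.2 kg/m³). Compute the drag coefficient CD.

CD = 0.062

From D = ½ρv²S·CD, rearranging gives CD = 2D/(ρv²S).
CD = 2 × 4680 / (1.2 × 79.7² × 19.8) = 0.062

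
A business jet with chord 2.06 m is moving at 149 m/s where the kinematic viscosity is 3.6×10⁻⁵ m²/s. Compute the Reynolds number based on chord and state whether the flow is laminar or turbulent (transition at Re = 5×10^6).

Re = 8.53×10^6 (turbulent)

Re = v·c/ν = 149 × 2.06 / (3.6×10⁻⁵) = 8.53×10^6
Since 8.53×10^6 > 5×10^6, the flow is turbulent.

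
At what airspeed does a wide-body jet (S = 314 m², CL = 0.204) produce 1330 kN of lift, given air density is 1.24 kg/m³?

L = ½ρv²S·CL ⇒ v = √(2L/(ρ·S·CL))
v = √(2 × 1.33×10^6 / (1.24 × 314 × 0.204)) = √33490 = 183 m/s

v = 183 m/s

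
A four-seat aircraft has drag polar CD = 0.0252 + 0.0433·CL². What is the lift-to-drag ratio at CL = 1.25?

L/D = 13.5

CD = 0.0252 + 0.0433 × 1.25² = 0.09286
L/D = CL/CD = 1.25 / 0.09286 = 13.5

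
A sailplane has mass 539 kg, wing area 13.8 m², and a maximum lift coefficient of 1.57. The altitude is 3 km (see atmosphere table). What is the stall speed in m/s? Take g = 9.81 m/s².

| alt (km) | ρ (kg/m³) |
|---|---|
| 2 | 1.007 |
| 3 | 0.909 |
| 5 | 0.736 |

At 3 km, from the table: ρ = 0.909 kg/m³.
Stall occurs when L = W at CL,max. W = mg = 539 × 9.81 = 5288 N.
From L = ½ρV²S·CL,max = W: V_stall = √(2W/(ρSCL,max)) = √(2·5288/(0.909·13.8·1.57))
V_stall = √537 = 23.2 m/s

V_stall = 23.2 m/s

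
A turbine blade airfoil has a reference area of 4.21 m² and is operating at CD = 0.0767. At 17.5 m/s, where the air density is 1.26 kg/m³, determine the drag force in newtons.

D = 62.3 N

Dynamic pressure q = ½ρv² = ½ × 1.26 × 17.5² = 192.9 Pa.
D = q·S·CD = 192.9 × 4.21 × 0.0767 = 62.3 N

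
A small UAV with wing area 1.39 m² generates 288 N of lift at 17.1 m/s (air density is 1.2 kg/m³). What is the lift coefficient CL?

From L = ½ρv²S·CL, rearranging gives CL = 2L/(ρv²S).
CL = 2 × 288 / (1.2 × 17.1² × 1.39) = 1.18

CL = 1.18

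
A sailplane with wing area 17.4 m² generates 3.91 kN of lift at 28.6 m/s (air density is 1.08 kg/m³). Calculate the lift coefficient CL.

CL = 0.509

From L = ½ρv²S·CL, rearranging gives CL = 2L/(ρv²S).
CL = 2 × 3910 / (1.08 × 28.6² × 17.4) = 0.509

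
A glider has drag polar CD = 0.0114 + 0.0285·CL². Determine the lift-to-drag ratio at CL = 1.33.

CD = 0.0114 + 0.0285 × 1.33² = 0.06181
L/D = CL/CD = 1.33 / 0.06181 = 21.5

L/D = 21.5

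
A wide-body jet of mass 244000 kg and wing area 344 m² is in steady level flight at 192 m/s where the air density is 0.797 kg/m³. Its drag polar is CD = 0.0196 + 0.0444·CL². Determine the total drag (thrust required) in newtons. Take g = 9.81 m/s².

Weight W = mg = 244000 × 9.81 = 2.3936×10^6 N; in level flight L = W.
Dynamic pressure q = 0.5 × 0.797 × 192² = 14690 Pa.
Required CL = L/(qS) = 2.3936×10^6/(14690·344) = 0.4737.
CD = 0.0196 + 0.0444 × 0.4737² = 0.02956.
D = q·S·CD = 14690 × 344 × 0.02956 = 1.494×10^5 N

D = 1.49×10^5 N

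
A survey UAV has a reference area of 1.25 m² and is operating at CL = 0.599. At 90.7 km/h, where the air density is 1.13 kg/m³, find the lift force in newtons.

Convert speed: v = 90.7 km/h ÷ 3.6 = 25.19 m/s.
L = ½ρv²S·CL = ½ × 1.13 × 25.19² × 1.25 × 0.599 = 269 N

L = 269 N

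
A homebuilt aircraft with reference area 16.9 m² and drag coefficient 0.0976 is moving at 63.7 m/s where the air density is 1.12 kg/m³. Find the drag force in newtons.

D = 3750 N

D = ½ρv²S·CD = ½ × 1.12 × 63.7² × 16.9 × 0.0976 = 3750 N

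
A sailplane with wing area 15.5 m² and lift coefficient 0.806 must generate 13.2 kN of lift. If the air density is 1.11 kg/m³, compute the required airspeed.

L = ½ρv²S·CL ⇒ v = √(2L/(ρ·S·CL))
v = √(2 × 13200 / (1.11 × 15.5 × 0.806)) = √1904 = 43.6 m/s

v = 43.6 m/s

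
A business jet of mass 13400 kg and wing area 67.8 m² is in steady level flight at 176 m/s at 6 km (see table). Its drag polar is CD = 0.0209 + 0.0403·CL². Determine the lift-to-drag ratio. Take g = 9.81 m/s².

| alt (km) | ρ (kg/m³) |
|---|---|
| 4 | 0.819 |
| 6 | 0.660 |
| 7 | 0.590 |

At 6 km, from the table: ρ = 0.660 kg/m³.
Level flight ⇒ L = W = m·g = 13400 × 9.81 = 1.3145×10^5 N.
q = ½ρv² = ½ × 0.66 × 176² = 10220 Pa.
Required CL = L/(qS) = 1.3145×10^5/(10220·67.8) = 0.1897.
CD = 0.0209 + 0.0403 × 0.1897² = 0.02235.
L/D = CL/CD = 0.1897 / 0.02235 = 8.49

L/D = 8.49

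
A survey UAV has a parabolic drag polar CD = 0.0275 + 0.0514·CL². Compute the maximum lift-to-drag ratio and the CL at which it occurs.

(L/D)max = 13.3, at CL = 0.731

For CD = CD0 + K·CL², (L/D)max occurs at CL* = √(CD0/K) and equals 1/(2√(K·CD0)).
(L/D)max = 1/(2√(0.0514 × 0.0275)) = 1/(2 × 0.0376) = 13.3
CL* = √(0.0275/0.0514) = 0.731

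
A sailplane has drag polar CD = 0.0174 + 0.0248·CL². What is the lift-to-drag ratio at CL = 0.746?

L/D = 23.9

CD = 0.0174 + 0.0248 × 0.746² = 0.0312
L/D = CL/CD = 0.746 / 0.0312 = 23.9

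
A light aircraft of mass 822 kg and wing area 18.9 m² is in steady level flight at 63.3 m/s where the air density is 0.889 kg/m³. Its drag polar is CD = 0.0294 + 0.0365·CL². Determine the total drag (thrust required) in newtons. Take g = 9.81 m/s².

In steady level flight, lift balances weight: W = mg = 822 × 9.81 = 8063.8 N.
Dynamic pressure q = 0.5 × 0.889 × 63.3² = 1781 Pa.
Required CL = L/(qS) = 8063.8/(1781·18.9) = 0.2396.
CD = 0.0294 + 0.0365 × 0.2396² = 0.03149.
D = q·S·CD = 1781 × 18.9 × 0.03149 = 1060 N

D = 1060 N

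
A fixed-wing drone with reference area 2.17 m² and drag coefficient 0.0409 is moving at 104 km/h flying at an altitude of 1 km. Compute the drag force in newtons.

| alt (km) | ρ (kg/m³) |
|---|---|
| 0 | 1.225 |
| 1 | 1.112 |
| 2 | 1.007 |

D = 41.2 N

At 1 km, from the table: ρ = 1.112 kg/m³.
Convert speed: v = 104 km/h ÷ 3.6 = 28.89 m/s.
D = ½ρv²S·CD = ½ × 1.112 × 28.89² × 2.17 × 0.0409 = 41.2 N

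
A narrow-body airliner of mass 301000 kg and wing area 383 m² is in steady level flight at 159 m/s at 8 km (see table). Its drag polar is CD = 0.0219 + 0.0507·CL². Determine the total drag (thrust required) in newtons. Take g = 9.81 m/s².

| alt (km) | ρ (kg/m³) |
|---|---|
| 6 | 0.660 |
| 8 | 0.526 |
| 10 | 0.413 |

At 8 km, from the table: ρ = 0.526 kg/m³.
Level flight ⇒ L = W = m·g = 301000 × 9.81 = 2.9528×10^6 N.
Dynamic pressure q = 0.5 × 0.526 × 159² = 6649 Pa.
Required CL = L/(qS) = 2.9528×10^6/(6649·383) = 1.16.
CD = 0.0219 + 0.0507 × 1.16² = 0.09007.
D = q·S·CD = 6649 × 383 × 0.09007 = 2.294×10^5 N

D = 2.29×10^5 N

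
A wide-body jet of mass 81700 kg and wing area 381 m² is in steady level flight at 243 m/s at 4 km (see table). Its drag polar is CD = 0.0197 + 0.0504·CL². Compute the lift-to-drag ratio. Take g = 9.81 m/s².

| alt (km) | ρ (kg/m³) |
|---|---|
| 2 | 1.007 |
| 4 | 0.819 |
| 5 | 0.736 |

At 4 km, from the table: ρ = 0.819 kg/m³.
Weight W = mg = 81700 × 9.81 = 8.0148×10^5 N; in level flight L = W.
q = ½ρv² = ½ × 0.819 × 243² = 24180 Pa.
CL = 2W/(ρv²S) = 2×8.0148×10^5/(0.819×243²×381) = 0.087.
CD = 0.0197 + 0.0504 × 0.087² = 0.02008.
L/D = CL/CD = 0.087 / 0.02008 = 4.33

L/D = 4.33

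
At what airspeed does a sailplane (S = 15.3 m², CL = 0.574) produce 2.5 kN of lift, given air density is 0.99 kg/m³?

v = 24 m/s

L = ½ρv²S·CL ⇒ v = √(2L/(ρ·S·CL))
v = √(2 × 2500 / (0.99 × 15.3 × 0.574)) = √575.1 = 24 m/s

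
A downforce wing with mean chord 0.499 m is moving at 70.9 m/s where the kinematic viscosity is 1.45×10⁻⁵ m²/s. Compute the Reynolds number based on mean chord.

Re = v·c/ν = 70.9 × 0.499 / (1.45×10⁻⁵) = 2.44×10^6

Re = 2.44×10^6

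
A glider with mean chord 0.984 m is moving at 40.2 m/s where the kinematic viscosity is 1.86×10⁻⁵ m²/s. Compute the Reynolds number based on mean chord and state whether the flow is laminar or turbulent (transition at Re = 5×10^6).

Re = v·c/ν = 40.2 × 0.984 / (1.86×10⁻⁵) = 2.13×10^6
Since 2.13×10^6 < 5×10^6, the flow is laminar.

Re = 2.13×10^6 (laminar)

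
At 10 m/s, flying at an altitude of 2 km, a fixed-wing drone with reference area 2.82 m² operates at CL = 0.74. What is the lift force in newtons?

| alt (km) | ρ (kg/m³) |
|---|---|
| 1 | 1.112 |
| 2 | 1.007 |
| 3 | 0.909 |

At 2 km, from the table: ρ = 1.007 kg/m³.
Dynamic pressure q = ½ρv² = ½ × 1.007 × 10² = 50.35 Pa.
L = q·S·CL = 50.35 × 2.82 × 0.74 = 105 N

L = 105 N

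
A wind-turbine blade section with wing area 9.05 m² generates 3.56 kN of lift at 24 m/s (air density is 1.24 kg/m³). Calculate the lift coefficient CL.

CL = 1.1

From L = ½ρv²S·CL, rearranging gives CL = 2L/(ρv²S).
CL = 2 × 3560 / (1.24 × 24² × 9.05) = 1.1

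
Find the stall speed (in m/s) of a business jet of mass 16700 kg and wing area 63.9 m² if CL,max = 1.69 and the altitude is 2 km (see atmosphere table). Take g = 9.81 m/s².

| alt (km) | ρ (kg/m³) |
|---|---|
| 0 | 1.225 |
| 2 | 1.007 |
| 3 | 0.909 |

At 2 km, from the table: ρ = 1.007 kg/m³.
Weight W = mg = 16700 × 9.81 = 1.638×10^5 N.
From L = ½ρV²S·CL,max = W: V_stall = √(2W/(ρSCL,max)) = √(2·1.638×10^5/(1.007·63.9·1.69))
V_stall = √3013 = 54.9 m/s

V_stall = 54.9 m/s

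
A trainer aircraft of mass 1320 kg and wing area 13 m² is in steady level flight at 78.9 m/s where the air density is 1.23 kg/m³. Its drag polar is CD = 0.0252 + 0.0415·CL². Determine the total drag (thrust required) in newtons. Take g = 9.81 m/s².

In steady level flight, lift balances weight: W = mg = 1320 × 9.81 = 12949 N.
q = ½ρv² = ½ × 1.23 × 78.9² = 3829 Pa.
CL = W/(q·S) = 12949 / (3829 × 13) = 0.2602.
CD = 0.0252 + 0.0415 × 0.2602² = 0.02801.
D = q·S·CD = 3829 × 13 × 0.02801 = 1394 N

D = 1390 N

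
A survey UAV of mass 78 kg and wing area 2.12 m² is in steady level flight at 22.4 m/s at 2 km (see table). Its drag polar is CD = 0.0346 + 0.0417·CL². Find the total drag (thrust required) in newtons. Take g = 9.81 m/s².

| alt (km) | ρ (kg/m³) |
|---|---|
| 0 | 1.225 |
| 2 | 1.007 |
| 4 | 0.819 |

At 2 km, from the table: ρ = 1.007 kg/m³.
Weight W = mg = 78 × 9.81 = 765.18 N; in level flight L = W.
Dynamic pressure q = 0.5 × 1.007 × 22.4² = 252.6 Pa.
CL = W/(q·S) = 765.18 / (252.6 × 2.12) = 1.429.
CD = 0.0346 + 0.0417 × 1.429² = 0.1197.
D = q·S·CD = 252.6 × 2.12 × 0.1197 = 64.12 N

D = 64.1 N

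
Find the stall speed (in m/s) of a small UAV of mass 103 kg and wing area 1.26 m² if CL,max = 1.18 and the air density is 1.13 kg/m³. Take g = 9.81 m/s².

Weight W = mg = 103 × 9.81 = 1010 N.
From L = ½ρV²S·CL,max = W: V_stall = √(2W/(ρSCL,max)) = √(2·1010/(1.13·1.26·1.18))
V_stall = √1203 = 34.7 m/s

V_stall = 34.7 m/s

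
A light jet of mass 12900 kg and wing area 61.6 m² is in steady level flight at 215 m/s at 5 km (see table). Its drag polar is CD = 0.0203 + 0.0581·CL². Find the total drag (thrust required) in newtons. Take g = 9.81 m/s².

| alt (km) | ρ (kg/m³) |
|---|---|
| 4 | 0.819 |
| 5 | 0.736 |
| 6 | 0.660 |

At 5 km, from the table: ρ = 0.736 kg/m³.
Weight W = mg = 12900 × 9.81 = 1.2655×10^5 N; in level flight L = W.
Dynamic pressure q = 0.5 × 0.736 × 215² = 17010 Pa.
CL = W/(q·S) = 1.2655×10^5 / (17010 × 61.6) = 0.1208.
CD = 0.0203 + 0.0581 × 0.1208² = 0.02115.
D = q·S·CD = 17010 × 61.6 × 0.02115 = 22160 N

D = 22200 N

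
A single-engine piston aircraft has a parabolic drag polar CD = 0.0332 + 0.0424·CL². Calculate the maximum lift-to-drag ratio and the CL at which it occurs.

For CD = CD0 + K·CL², (L/D)max occurs at CL* = √(CD0/K) and equals 1/(2√(K·CD0)).
(L/D)max = 1/(2√(0.0424 × 0.0332)) = 1/(2 × 0.03752) = 13.3
CL* = √(0.0332/0.0424) = 0.885

(L/D)max = 13.3, at CL = 0.885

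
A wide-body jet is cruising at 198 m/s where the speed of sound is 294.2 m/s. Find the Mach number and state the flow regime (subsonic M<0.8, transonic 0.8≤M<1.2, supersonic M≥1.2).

M = v/a = 198 / 294.2 = 0.673
M = 0.673 → subsonic.

M = 0.673 (subsonic)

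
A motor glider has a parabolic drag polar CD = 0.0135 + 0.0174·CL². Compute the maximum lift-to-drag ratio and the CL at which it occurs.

(L/D)max = 32.6, at CL = 0.881

For CD = CD0 + K·CL², (L/D)max occurs at CL* = √(CD0/K) and equals 1/(2√(K·CD0)).
(L/D)max = 1/(2√(0.0174 × 0.0135)) = 1/(2 × 0.01533) = 32.6
CL* = √(0.0135/0.0174) = 0.881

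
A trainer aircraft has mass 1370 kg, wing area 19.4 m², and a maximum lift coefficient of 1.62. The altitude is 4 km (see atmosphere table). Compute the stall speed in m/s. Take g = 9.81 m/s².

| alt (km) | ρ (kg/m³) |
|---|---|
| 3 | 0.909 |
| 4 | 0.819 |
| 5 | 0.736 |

At 4 km, from the table: ρ = 0.819 kg/m³.
At stall, lift equals weight: L = W = m·g = 1370 × 9.81 = 13440 N.
V_stall = √(2W/(ρ·S·CL,max)) = √(2 × 13440 / (0.819 × 19.4 × 1.62))
V_stall = √1044 = 32.3 m/s

V_stall = 32.3 m/s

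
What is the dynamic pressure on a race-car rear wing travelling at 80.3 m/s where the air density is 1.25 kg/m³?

q = 4030 Pa

q = ½ρv² = ½ × 1.25 × 80.3² = 4030 Pa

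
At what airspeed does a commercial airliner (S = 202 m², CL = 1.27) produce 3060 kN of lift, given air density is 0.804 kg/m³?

L = ½ρv²S·CL ⇒ v = √(2L/(ρ·S·CL))
v = √(2 × 3.06×10^6 / (0.804 × 202 × 1.27)) = √29670 = 172 m/s

v = 172 m/s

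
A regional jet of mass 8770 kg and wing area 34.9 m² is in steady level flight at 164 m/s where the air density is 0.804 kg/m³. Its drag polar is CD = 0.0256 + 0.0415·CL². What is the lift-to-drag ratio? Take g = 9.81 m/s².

Weight W = mg = 8770 × 9.81 = 86034 N; in level flight L = W.
Dynamic pressure q = 0.5 × 0.804 × 164² = 10810 Pa.
CL = 2W/(ρv²S) = 2×86034/(0.804×164²×34.9) = 0.228.
CD = 0.0256 + 0.0415 × 0.228² = 0.02776.
L/D = CL/CD = 0.228 / 0.02776 = 8.21

L/D = 8.21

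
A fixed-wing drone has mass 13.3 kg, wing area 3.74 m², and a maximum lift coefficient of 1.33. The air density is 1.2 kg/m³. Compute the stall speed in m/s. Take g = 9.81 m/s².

V_stall = 6.61 m/s

Weight W = mg = 13.3 × 9.81 = 130.5 N.
From L = ½ρV²S·CL,max = W: V_stall = √(2W/(ρSCL,max)) = √(2·130.5/(1.2·3.74·1.33))
V_stall = √43.72 = 6.61 m/s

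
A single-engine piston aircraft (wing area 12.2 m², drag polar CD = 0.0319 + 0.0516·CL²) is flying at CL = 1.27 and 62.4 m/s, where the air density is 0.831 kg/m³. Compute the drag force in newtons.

CD = 0.0319 + 0.0516 × 1.27² = 0.1151
D = ½ρv²S·CD = ½ × 0.831 × 62.4² × 12.2 × 0.1151 = 2270 N

D = 2270 N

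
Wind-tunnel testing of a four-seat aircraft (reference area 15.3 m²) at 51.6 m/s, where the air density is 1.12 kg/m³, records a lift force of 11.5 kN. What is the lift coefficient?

CL = 0.504

From L = ½ρv²S·CL, rearranging gives CL = 2L/(ρv²S).
CL = 2 × 11500 / (1.12 × 51.6² × 15.3) = 0.504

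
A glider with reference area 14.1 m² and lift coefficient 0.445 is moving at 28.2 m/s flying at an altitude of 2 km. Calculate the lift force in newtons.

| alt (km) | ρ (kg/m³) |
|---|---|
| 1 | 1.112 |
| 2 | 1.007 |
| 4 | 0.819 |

At 2 km, from the table: ρ = 1.007 kg/m³.
Dynamic pressure q = ½ρv² = ½ × 1.007 × 28.2² = 400.4 Pa.
L = q·S·CL = 400.4 × 14.1 × 0.445 = 2510 N

L = 2510 N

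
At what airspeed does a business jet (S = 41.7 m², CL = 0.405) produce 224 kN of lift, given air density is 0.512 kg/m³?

v = 228 m/s

L = ½ρv²S·CL ⇒ v = √(2L/(ρ·S·CL))
v = √(2 × 2.24×10^5 / (0.512 × 41.7 × 0.405)) = √51810 = 228 m/s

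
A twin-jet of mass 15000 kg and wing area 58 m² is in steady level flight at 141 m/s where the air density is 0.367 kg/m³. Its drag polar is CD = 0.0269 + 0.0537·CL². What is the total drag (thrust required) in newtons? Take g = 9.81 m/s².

In steady level flight, lift balances weight: W = mg = 15000 × 9.81 = 1.4715×10^5 N.
q = ½ρv² = ½ × 0.367 × 141² = 3648 Pa.
CL = W/(q·S) = 1.4715×10^5 / (3648 × 58) = 0.6954.
CD = 0.0269 + 0.0537 × 0.6954² = 0.05287.
D = q·S·CD = 3648 × 58 × 0.05287 = 11190 N

D = 11200 N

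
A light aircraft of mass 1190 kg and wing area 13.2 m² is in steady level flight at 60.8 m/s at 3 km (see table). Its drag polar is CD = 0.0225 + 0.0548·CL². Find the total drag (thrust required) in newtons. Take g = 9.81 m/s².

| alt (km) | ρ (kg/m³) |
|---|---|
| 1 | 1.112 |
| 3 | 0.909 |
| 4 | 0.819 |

At 3 km, from the table: ρ = 0.909 kg/m³.
Level flight ⇒ L = W = m·g = 1190 × 9.81 = 11674 N.
Dynamic pressure q = 0.5 × 0.909 × 60.8² = 1680 Pa.
CL = W/(q·S) = 11674 / (1680 × 13.2) = 0.5264.
CD = 0.0225 + 0.0548 × 0.5264² = 0.03768.
D = q·S·CD = 1680 × 13.2 × 0.03768 = 835.7 N

D = 836 N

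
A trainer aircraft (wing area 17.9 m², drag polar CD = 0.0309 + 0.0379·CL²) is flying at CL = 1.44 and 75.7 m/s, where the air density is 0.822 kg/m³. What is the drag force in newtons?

D = 4620 N

CD = 0.0309 + 0.0379 × 1.44² = 0.1095
D = ½ρv²S·CD = ½ × 0.822 × 75.7² × 17.9 × 0.1095 = 4620 N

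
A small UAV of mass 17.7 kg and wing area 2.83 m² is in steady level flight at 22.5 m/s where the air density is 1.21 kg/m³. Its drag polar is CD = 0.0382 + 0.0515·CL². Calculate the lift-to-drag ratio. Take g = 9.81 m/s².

Level flight ⇒ L = W = m·g = 17.7 × 9.81 = 173.64 N.
Dynamic pressure q = 0.5 × 1.21 × 22.5² = 306.3 Pa.
CL = W/(q·S) = 173.64 / (306.3 × 2.83) = 0.2003.
CD = 0.0382 + 0.0515 × 0.2003² = 0.04027.
L/D = CL/CD = 0.2003 / 0.04027 = 4.97

L/D = 4.97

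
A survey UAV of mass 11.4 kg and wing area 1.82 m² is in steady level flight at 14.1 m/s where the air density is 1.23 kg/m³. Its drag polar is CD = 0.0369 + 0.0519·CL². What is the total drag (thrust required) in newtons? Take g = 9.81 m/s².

Level flight ⇒ L = W = m·g = 11.4 × 9.81 = 111.83 N.
q = ½ρv² = ½ × 1.23 × 14.1² = 122.3 Pa.
CL = W/(q·S) = 111.83 / (122.3 × 1.82) = 0.5026.
CD = 0.0369 + 0.0519 × 0.5026² = 0.05001.
D = q·S·CD = 122.3 × 1.82 × 0.05001 = 11.13 N

D = 11.1 N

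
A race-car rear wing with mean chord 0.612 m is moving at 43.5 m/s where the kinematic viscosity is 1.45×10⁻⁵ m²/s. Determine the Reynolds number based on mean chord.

Re = 1.84×10^6

Re = v·c/ν = 43.5 × 0.612 / (1.45×10⁻⁵) = 1.84×10^6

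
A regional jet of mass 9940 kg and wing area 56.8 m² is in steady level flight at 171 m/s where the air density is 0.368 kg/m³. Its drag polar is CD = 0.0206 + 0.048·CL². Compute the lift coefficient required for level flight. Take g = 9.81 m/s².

In steady level flight, lift balances weight: W = mg = 9940 × 9.81 = 97511 N.
q = ½ρv² = ½ × 0.368 × 171² = 5380 Pa.
CL = W/(q·S) = 97511 / (5380 × 56.8) = 0.3191.

CL = 0.319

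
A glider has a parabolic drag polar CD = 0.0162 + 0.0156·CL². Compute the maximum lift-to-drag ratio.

For CD = CD0 + K·CL², (L/D)max occurs at CL* = √(CD0/K) and equals 1/(2√(K·CD0)).
(L/D)max = 1/(2√(0.0156 × 0.0162)) = 1/(2 × 0.0159) = 31.5

(L/D)max = 31.5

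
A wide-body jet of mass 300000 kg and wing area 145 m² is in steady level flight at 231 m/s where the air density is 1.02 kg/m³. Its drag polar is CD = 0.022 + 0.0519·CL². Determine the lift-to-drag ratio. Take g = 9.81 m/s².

In steady level flight, lift balances weight: W = mg = 300000 × 9.81 = 2.943×10^6 N.
Dynamic pressure q = 0.5 × 1.02 × 231² = 27210 Pa.
Required CL = L/(qS) = 2.943×10^6/(27210·145) = 0.7458.
CD = 0.022 + 0.0519 × 0.7458² = 0.05087.
L/D = CL/CD = 0.7458 / 0.05087 = 14.7

L/D = 14.7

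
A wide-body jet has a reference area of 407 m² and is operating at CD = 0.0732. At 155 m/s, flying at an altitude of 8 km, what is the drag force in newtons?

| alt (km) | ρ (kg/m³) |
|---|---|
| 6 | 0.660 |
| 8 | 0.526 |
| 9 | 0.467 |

At 8 km, from the table: ρ = 0.526 kg/m³.
Dynamic pressure q = ½ρv² = ½ × 0.526 × 155² = 6319 Pa.
D = q·S·CD = 6319 × 407 × 0.0732 = 1.88×10^5 N ≈ 188 kN

D = 1.88×10^5 N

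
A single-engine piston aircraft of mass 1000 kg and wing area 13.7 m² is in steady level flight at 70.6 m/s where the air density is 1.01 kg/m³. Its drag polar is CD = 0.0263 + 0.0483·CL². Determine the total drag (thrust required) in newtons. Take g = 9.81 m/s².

D = 1040 N

Weight W = mg = 1000 × 9.81 = 9810 N; in level flight L = W.
Dynamic pressure q = 0.5 × 1.01 × 70.6² = 2517 Pa.
CL = 2W/(ρv²S) = 2×9810/(1.01×70.6²×13.7) = 0.2845.
CD = 0.0263 + 0.0483 × 0.2845² = 0.03021.
D = q·S·CD = 2517 × 13.7 × 0.03021 = 1042 N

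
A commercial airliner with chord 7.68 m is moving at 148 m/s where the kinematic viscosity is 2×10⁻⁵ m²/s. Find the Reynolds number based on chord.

Re = v·c/ν = 148 × 7.68 / (2×10⁻⁵) = 5.68×10^7

Re = 5.68×10^7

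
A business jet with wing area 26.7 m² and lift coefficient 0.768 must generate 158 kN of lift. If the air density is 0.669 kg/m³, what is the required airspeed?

v = 152 m/s

L = ½ρv²S·CL ⇒ v = √(2L/(ρ·S·CL))
v = √(2 × 1.58×10^5 / (0.669 × 26.7 × 0.768)) = √23040 = 152 m/s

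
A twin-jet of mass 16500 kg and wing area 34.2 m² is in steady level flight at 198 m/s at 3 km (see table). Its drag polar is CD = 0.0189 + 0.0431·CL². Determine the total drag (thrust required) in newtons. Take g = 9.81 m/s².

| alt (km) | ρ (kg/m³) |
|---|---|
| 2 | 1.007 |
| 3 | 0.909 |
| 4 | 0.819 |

D = 13400 N

At 3 km, from the table: ρ = 0.909 kg/m³.
Level flight ⇒ L = W = m·g = 16500 × 9.81 = 1.6186×10^5 N.
Dynamic pressure q = 0.5 × 0.909 × 198² = 17820 Pa.
CL = W/(q·S) = 1.6186×10^5 / (17820 × 34.2) = 0.2656.
CD = 0.0189 + 0.0431 × 0.2656² = 0.02194.
D = q·S·CD = 17820 × 34.2 × 0.02194 = 13370 N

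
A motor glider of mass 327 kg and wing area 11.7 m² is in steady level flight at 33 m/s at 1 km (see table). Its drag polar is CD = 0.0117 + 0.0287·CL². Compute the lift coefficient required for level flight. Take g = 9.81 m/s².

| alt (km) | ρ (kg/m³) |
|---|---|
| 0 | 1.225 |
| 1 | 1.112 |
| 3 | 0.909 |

CL = 0.453

At 1 km, from the table: ρ = 1.112 kg/m³.
Level flight ⇒ L = W = m·g = 327 × 9.81 = 3207.9 N.
Dynamic pressure q = 0.5 × 1.112 × 33² = 605.5 Pa.
CL = 2W/(ρv²S) = 2×3207.9/(1.112×33²×11.7) = 0.4528.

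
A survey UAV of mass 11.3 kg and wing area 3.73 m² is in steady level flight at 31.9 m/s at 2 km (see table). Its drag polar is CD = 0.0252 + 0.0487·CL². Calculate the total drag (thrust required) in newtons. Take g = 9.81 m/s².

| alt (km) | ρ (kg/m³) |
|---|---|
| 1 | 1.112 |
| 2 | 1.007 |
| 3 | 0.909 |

At 2 km, from the table: ρ = 1.007 kg/m³.
Weight W = mg = 11.3 × 9.81 = 110.85 N; in level flight L = W.
q = ½ρv² = ½ × 1.007 × 31.9² = 512.4 Pa.
CL = W/(q·S) = 110.85 / (512.4 × 3.73) = 0.058.
CD = 0.0252 + 0.0487 × 0.058² = 0.02536.
D = q·S·CD = 512.4 × 3.73 × 0.02536 = 48.47 N

D = 48.5 N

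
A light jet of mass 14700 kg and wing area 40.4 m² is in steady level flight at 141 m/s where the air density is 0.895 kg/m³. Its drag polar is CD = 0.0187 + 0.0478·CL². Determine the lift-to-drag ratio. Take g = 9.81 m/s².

L/D = 15.2

Level flight ⇒ L = W = m·g = 14700 × 9.81 = 1.4421×10^5 N.
q = ½ρv² = ½ × 0.895 × 141² = 8897 Pa.
Required CL = L/(qS) = 1.4421×10^5/(8897·40.4) = 0.4012.
CD = 0.0187 + 0.0478 × 0.4012² = 0.02639.
L/D = CL/CD = 0.4012 / 0.02639 = 15.2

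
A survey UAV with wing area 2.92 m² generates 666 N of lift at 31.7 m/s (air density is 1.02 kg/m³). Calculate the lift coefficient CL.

From L = ½ρv²S·CL, rearranging gives CL = 2L/(ρv²S).
CL = 2 × 666 / (1.02 × 31.7² × 2.92) = 0.445

CL = 0.445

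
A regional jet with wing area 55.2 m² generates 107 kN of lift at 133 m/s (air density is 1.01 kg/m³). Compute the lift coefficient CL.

From L = ½ρv²S·CL, rearranging gives CL = 2L/(ρv²S).
CL = 2 × 1.07×10^5 / (1.01 × 133² × 55.2) = 0.217

CL = 0.217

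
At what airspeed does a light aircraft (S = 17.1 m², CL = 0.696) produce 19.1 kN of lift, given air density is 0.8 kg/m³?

v = 63.3 m/s

L = ½ρv²S·CL ⇒ v = √(2L/(ρ·S·CL))
v = √(2 × 19100 / (0.8 × 17.1 × 0.696)) = √4012 = 63.3 m/s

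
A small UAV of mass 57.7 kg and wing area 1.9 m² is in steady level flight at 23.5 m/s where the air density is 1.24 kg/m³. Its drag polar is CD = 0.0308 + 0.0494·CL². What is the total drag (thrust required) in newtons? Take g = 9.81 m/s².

In steady level flight, lift balances weight: W = mg = 57.7 × 9.81 = 566.04 N.
q = ½ρv² = ½ × 1.24 × 23.5² = 342.4 Pa.
CL = W/(q·S) = 566.04 / (342.4 × 1.9) = 0.8701.
CD = 0.0308 + 0.0494 × 0.8701² = 0.0682.
D = q·S·CD = 342.4 × 1.9 × 0.0682 = 44.37 N

D = 44.4 N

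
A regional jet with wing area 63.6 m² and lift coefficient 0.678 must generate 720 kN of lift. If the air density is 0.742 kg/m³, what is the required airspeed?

v = 212 m/s

L = ½ρv²S·CL ⇒ v = √(2L/(ρ·S·CL))
v = √(2 × 7.2×10^5 / (0.742 × 63.6 × 0.678)) = √45010 = 212 m/s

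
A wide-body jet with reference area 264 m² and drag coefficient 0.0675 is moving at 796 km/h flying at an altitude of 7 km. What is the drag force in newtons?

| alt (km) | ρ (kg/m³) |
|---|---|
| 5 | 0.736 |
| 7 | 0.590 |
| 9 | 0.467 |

D = 2.57×10^5 N

At 7 km, from the table: ρ = 0.590 kg/m³.
Convert speed: v = 796 km/h ÷ 3.6 = 221.1 m/s.
Dynamic pressure q = ½ρv² = ½ × 0.59 × 221.1² = 14420 Pa.
D = q·S·CD = 14420 × 264 × 0.0675 = 2.57×10^5 N ≈ 257 kN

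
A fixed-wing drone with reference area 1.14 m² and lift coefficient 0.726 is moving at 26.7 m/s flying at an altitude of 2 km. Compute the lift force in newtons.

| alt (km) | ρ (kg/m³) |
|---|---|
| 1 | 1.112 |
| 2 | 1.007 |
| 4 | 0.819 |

L = 297 N

At 2 km, from the table: ρ = 1.007 kg/m³.
L = ½ρv²S·CL = ½ × 1.007 × 26.7² × 1.14 × 0.726 = 297 N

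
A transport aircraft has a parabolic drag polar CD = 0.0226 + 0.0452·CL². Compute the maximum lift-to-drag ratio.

(L/D)max = 15.6

For CD = CD0 + K·CL², (L/D)max occurs at CL* = √(CD0/K) and equals 1/(2√(K·CD0)).
(L/D)max = 1/(2√(0.0452 × 0.0226)) = 1/(2 × 0.03196) = 15.6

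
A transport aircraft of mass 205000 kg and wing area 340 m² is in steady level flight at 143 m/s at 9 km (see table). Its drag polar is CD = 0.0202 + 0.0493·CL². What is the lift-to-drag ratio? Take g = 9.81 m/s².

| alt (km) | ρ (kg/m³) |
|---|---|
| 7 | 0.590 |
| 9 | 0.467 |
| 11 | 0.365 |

L/D = 12.9

At 9 km, from the table: ρ = 0.467 kg/m³.
In steady level flight, lift balances weight: W = mg = 205000 × 9.81 = 2.011×10^6 N.
q = ½ρv² = ½ × 0.467 × 143² = 4775 Pa.
CL = W/(q·S) = 2.011×10^6 / (4775 × 340) = 1.239.
CD = 0.0202 + 0.0493 × 1.239² = 0.09585.
L/D = CL/CD = 1.239 / 0.09585 = 12.9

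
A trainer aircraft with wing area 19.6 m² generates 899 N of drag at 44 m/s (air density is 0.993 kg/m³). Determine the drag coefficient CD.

CD = 0.0477

From D = ½ρv²S·CD, rearranging gives CD = 2D/(ρv²S).
CD = 2 × 899 / (0.993 × 44² × 19.6) = 0.0477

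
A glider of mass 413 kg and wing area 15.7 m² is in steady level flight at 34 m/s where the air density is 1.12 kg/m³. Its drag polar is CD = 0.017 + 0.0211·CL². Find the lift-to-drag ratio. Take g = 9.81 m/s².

Level flight ⇒ L = W = m·g = 413 × 9.81 = 4051.5 N.
q = ½ρv² = ½ × 1.12 × 34² = 647.4 Pa.
CL = W/(q·S) = 4051.5 / (647.4 × 15.7) = 0.3986.
CD = 0.017 + 0.0211 × 0.3986² = 0.02035.
L/D = CL/CD = 0.3986 / 0.02035 = 19.6

L/D = 19.6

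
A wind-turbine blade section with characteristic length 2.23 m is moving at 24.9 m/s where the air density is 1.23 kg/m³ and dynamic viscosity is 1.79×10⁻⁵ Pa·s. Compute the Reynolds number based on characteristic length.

Re = ρ·v·c/μ = 1.23 × 24.9 × 2.23 / (1.79×10⁻⁵) = 3.82×10^6

Re = 3.82×10^6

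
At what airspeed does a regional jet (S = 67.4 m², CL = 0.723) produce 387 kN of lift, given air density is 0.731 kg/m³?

v = 147 m/s

L = ½ρv²S·CL ⇒ v = √(2L/(ρ·S·CL))
v = √(2 × 3.87×10^5 / (0.731 × 67.4 × 0.723)) = √21730 = 147 m/s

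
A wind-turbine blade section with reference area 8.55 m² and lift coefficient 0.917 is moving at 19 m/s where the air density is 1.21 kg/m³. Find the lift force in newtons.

L = ½ρv²S·CL = ½ × 1.21 × 19² × 8.55 × 0.917 = 1710 N

L = 1710 N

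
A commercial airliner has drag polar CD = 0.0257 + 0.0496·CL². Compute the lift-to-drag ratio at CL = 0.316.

L/D = 10.3

CD = 0.0257 + 0.0496 × 0.316² = 0.03065
L/D = CL/CD = 0.316 / 0.03065 = 10.3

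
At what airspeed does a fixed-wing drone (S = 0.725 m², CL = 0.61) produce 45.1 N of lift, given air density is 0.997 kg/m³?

L = ½ρv²S·CL ⇒ v = √(2L/(ρ·S·CL))
v = √(2 × 45.1 / (0.997 × 0.725 × 0.61)) = √204.6 = 14.3 m/s

v = 14.3 m/s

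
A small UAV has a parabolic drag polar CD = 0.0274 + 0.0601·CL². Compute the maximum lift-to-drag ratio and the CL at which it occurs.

For CD = CD0 + K·CL², (L/D)max occurs at CL* = √(CD0/K) and equals 1/(2√(K·CD0)).
(L/D)max = 1/(2√(0.0601 × 0.0274)) = 1/(2 × 0.04058) = 12.3
CL* = √(0.0274/0.0601) = 0.675

(L/D)max = 12.3, at CL = 0.675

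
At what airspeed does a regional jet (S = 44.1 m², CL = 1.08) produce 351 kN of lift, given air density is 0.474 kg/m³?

v = 176 m/s

L = ½ρv²S·CL ⇒ v = √(2L/(ρ·S·CL))
v = √(2 × 3.51×10^5 / (0.474 × 44.1 × 1.08)) = √31100 = 176 m/s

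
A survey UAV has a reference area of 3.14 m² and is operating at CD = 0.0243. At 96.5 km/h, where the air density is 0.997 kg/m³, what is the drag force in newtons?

D = 27.3 N

Convert speed: v = 96.5 km/h ÷ 3.6 = 26.81 m/s.
D = ½ρv²S·CD = ½ × 0.997 × 26.81² × 3.14 × 0.0243 = 27.3 N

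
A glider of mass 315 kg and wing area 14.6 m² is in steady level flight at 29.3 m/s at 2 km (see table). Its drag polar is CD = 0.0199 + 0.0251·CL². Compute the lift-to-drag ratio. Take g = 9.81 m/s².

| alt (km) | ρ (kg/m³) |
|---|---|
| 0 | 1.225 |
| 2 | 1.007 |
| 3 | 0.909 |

At 2 km, from the table: ρ = 1.007 kg/m³.
Level flight ⇒ L = W = m·g = 315 × 9.81 = 3090.2 N.
q = ½ρv² = ½ × 1.007 × 29.3² = 432.2 Pa.
Required CL = L/(qS) = 3090.2/(432.2·14.6) = 0.4897.
CD = 0.0199 + 0.0251 × 0.4897² = 0.02592.
L/D = CL/CD = 0.4897 / 0.02592 = 18.9

L/D = 18.9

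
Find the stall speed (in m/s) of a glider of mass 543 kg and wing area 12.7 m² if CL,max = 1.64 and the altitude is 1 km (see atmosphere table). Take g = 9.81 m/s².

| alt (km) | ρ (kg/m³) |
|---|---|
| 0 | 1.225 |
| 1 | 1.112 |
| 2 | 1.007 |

At 1 km, from the table: ρ = 1.112 kg/m³.
Stall occurs when L = W at CL,max. W = mg = 543 × 9.81 = 5327 N.
V_stall = √(2W/(ρ·S·CL,max)) = √(2 × 5327 / (1.112 × 12.7 × 1.64))
V_stall = √460 = 21.4 m/s

V_stall = 21.4 m/s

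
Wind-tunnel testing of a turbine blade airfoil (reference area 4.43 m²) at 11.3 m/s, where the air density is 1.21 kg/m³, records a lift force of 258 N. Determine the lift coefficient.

CL = 0.754

From L = ½ρv²S·CL, rearranging gives CL = 2L/(ρv²S).
CL = 2 × 258 / (1.21 × 11.3² × 4.43) = 0.754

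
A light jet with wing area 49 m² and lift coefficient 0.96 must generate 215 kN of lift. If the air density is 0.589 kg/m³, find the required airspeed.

v = 125 m/s

L = ½ρv²S·CL ⇒ v = √(2L/(ρ·S·CL))
v = √(2 × 2.15×10^5 / (0.589 × 49 × 0.96)) = √15520 = 125 m/s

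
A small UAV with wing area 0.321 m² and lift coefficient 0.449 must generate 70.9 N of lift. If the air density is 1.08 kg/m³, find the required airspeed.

v = 30.2 m/s

L = ½ρv²S·CL ⇒ v = √(2L/(ρ·S·CL))
v = √(2 × 70.9 / (1.08 × 0.321 × 0.449)) = √911 = 30.2 m/s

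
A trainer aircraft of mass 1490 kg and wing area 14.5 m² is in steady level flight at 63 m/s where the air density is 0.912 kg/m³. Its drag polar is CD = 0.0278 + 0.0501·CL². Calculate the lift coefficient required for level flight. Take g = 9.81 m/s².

CL = 0.557

In steady level flight, lift balances weight: W = mg = 1490 × 9.81 = 14617 N.
Dynamic pressure q = 0.5 × 0.912 × 63² = 1810 Pa.
CL = W/(q·S) = 14617 / (1810 × 14.5) = 0.557.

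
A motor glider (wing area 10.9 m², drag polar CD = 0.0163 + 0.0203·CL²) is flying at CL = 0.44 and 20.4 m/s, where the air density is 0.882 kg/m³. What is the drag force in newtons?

D = 40.5 N

CD = 0.0163 + 0.0203 × 0.44² = 0.02023
D = ½ρv²S·CD = ½ × 0.882 × 20.4² × 10.9 × 0.02023 = 40.5 N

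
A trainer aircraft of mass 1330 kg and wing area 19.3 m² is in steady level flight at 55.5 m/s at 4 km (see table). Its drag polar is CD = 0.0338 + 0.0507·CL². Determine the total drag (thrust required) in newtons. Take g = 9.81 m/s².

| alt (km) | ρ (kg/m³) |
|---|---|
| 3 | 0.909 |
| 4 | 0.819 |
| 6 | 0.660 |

At 4 km, from the table: ρ = 0.819 kg/m³.
Weight W = mg = 1330 × 9.81 = 13047 N; in level flight L = W.
Dynamic pressure q = 0.5 × 0.819 × 55.5² = 1261 Pa.
Required CL = L/(qS) = 13047/(1261·19.3) = 0.5359.
CD = 0.0338 + 0.0507 × 0.5359² = 0.04836.
D = q·S·CD = 1261 × 19.3 × 0.04836 = 1177 N

D = 1180 N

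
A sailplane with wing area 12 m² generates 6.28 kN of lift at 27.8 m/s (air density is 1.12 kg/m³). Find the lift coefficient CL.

From L = ½ρv²S·CL, rearranging gives CL = 2L/(ρv²S).
CL = 2 × 6280 / (1.12 × 27.8² × 12) = 1.21

CL = 1.21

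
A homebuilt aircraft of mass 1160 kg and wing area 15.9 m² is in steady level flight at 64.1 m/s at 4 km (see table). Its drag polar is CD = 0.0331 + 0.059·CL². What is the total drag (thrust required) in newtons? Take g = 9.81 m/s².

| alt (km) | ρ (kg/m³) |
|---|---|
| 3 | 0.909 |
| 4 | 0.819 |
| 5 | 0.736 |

D = 1170 N

At 4 km, from the table: ρ = 0.819 kg/m³.
Level flight ⇒ L = W = m·g = 1160 × 9.81 = 11380 N.
q = ½ρv² = ½ × 0.819 × 64.1² = 1683 Pa.
CL = 2W/(ρv²S) = 2×11380/(0.819×64.1²×15.9) = 0.4254.
CD = 0.0331 + 0.059 × 0.4254² = 0.04378.
D = q·S·CD = 1683 × 15.9 × 0.04378 = 1171 N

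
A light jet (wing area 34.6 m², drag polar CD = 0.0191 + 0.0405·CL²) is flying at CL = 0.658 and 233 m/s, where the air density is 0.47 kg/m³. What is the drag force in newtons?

D = 16200 N

CD = 0.0191 + 0.0405 × 0.658² = 0.03664
D = ½ρv²S·CD = ½ × 0.47 × 233² × 34.6 × 0.03664 = 16200 N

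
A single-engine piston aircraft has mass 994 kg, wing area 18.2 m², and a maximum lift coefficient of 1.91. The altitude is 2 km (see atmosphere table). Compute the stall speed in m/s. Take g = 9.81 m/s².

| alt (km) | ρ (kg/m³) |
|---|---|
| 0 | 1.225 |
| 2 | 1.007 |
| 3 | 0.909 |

V_stall = 23.6 m/s

At 2 km, from the table: ρ = 1.007 kg/m³.
Weight W = mg = 994 × 9.81 = 9751 N.
V_stall = √(2W/(ρ·S·CL,max)) = √(2 × 9751 / (1.007 × 18.2 × 1.91))
V_stall = √557.1 = 23.6 m/s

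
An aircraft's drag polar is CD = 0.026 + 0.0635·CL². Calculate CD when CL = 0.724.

CD = 0.0593

CD = 0.026 + 0.0635 × 0.724² = 0.026 + 0.03329 = 0.0593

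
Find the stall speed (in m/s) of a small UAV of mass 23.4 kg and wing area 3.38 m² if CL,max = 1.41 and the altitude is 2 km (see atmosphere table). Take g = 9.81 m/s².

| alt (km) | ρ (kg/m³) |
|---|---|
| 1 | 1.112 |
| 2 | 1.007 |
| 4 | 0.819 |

At 2 km, from the table: ρ = 1.007 kg/m³.
Weight W = mg = 23.4 × 9.81 = 229.6 N.
V_stall = √(2W/(ρ·S·CL,max)) = √(2 × 229.6 / (1.007 × 3.38 × 1.41))
V_stall = √95.66 = 9.78 m/s

V_stall = 9.78 m/s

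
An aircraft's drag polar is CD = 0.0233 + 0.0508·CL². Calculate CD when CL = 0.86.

CD = 0.0609

CD = 0.0233 + 0.0508 × 0.86² = 0.0233 + 0.03757 = 0.0609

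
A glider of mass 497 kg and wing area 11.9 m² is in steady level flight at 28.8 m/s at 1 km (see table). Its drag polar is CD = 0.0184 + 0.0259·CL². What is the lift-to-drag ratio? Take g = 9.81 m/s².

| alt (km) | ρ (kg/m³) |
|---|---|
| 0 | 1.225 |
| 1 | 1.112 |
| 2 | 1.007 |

L/D = 22.9

At 1 km, from the table: ρ = 1.112 kg/m³.
In steady level flight, lift balances weight: W = mg = 497 × 9.81 = 4875.6 N.
Dynamic pressure q = 0.5 × 1.112 × 28.8² = 461.2 Pa.
CL = W/(q·S) = 4875.6 / (461.2 × 11.9) = 0.8884.
CD = 0.0184 + 0.0259 × 0.8884² = 0.03884.
L/D = CL/CD = 0.8884 / 0.03884 = 22.9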